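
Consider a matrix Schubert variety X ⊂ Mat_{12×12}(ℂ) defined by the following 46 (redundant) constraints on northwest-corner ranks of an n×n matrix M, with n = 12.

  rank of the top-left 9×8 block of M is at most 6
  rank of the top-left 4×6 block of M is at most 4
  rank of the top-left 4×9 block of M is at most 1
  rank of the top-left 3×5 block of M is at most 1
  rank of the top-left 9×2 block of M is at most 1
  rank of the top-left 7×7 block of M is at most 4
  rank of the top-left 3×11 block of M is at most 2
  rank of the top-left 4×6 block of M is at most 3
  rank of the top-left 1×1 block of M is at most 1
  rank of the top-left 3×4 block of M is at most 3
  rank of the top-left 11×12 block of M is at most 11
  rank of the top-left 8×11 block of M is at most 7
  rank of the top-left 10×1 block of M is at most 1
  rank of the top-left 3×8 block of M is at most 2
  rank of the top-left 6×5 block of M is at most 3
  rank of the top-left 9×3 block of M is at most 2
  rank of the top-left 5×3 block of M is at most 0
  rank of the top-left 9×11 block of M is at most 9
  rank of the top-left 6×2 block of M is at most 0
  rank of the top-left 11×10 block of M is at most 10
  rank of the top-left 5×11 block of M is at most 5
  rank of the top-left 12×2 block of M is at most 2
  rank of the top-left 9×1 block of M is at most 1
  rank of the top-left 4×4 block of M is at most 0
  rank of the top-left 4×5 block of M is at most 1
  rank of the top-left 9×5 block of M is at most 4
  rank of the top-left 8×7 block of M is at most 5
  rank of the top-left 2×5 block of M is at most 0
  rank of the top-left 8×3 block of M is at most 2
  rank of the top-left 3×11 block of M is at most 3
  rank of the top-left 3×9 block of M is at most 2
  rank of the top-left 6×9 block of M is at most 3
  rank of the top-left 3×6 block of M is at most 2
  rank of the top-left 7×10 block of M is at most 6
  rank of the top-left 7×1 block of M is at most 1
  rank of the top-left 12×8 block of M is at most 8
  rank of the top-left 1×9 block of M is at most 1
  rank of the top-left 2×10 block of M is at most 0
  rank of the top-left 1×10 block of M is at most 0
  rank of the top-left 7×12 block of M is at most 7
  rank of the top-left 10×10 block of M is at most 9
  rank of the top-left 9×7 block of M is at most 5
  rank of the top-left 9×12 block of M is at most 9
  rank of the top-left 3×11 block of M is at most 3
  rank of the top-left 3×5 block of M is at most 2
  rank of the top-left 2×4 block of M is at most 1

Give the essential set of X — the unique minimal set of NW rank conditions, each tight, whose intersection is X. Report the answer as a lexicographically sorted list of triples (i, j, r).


Recovering R(i,j) via the rank-extension bound from the 46 conditions:

  0, 0, 0, 0, 0, 0, 0, 0, 0, 0, 1, 1
  0, 0, 0, 0, 0, 0, 0, 0, 0, 0, 1, 2
  0, 0, 0, 0, 1, 1, 1, 1, 1, 1, 2, 3
  0, 0, 0, 0, 1, 1, 1, 1, 1, 2, 3, 4
  0, 0, 0, 1, 2, 2, 2, 2, 2, 3, 4, 5
  0, 0, 1, 2, 3, 3, 3, 3, 3, 4, 5, 6
  1, 1, 2, 3, 4, 4, 4, 4, 4, 5, 6, 7
  1, 1, 2, 3, 4, 5, 5, 5, 5, 6, 7, 8
  1, 1, 2, 3, 4, 5, 5, 6, 6, 7, 8, 9
  1, 2, 3, 4, 5, 6, 6, 7, 7, 8, 9, 10
  1, 2, 3, 4, 5, 6, 7, 8, 8, 9, 10, 11
  1, 2, 3, 4, 5, 6, 7, 8, 9, 10, 11, 12

giving w = (11, 12, 5, 10, 4, 3, 1, 6, 8, 2, 7, 9) via Δ²R.

|D(w)|=40, |Ess(w)|=7:

[(2, 10, 0), (4, 4, 0), (4, 9, 1), (5, 3, 0), (6, 2, 0), (9, 2, 1), (9, 7, 5)]


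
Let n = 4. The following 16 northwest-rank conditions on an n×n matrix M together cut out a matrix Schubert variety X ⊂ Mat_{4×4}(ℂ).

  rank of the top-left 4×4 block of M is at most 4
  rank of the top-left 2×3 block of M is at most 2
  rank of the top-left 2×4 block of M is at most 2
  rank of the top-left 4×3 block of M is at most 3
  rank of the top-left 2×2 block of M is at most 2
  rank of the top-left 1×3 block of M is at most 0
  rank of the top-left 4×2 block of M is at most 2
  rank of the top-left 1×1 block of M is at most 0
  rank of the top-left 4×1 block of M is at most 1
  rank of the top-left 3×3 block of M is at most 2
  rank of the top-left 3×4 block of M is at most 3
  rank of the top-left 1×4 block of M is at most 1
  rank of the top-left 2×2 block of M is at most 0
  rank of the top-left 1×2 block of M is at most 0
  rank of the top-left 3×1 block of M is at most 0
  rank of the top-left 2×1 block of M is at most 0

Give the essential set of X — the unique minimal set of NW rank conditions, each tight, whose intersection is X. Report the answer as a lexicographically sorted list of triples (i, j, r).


The tightest implied rank at each (i,j), from the 16 conditions:

  R[1]: 0 | 0 | 0 | 1
  R[2]: 0 | 0 | 1 | 2
  R[3]: 0 | 1 | 2 | 3
  R[4]: 1 | 2 | 3 | 4

the unique w with this rank table is (4, 3, 2, 1).

|D(w)|=6, |Ess(w)|=3:

[(1, 3, 0), (2, 2, 0), (3, 1, 0)]


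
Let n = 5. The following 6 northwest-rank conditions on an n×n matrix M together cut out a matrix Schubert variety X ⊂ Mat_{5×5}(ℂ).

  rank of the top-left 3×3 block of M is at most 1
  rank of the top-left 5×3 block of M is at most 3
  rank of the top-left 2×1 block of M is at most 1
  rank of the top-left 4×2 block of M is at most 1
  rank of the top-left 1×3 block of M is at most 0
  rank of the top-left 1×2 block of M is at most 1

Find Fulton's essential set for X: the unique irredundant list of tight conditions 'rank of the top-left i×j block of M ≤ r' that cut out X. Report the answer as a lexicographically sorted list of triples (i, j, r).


Reconstructing r_w from the 6 given conditions:

  row 1: 0 | 0 | 0 | 1 | 1
  row 2: 1 | 1 | 1 | 2 | 2
  row 3: 1 | 1 | 1 | 2 | 3
  row 4: 1 | 1 | 2 | 3 | 4
  row 5: 1 | 2 | 3 | 4 | 5

giving w = (4, 1, 5, 3, 2) via Δ²R.

ℓ(w)=6; the 3 essential cells (i,j,r):

[(1, 3, 0), (3, 3, 1), (4, 2, 1)]


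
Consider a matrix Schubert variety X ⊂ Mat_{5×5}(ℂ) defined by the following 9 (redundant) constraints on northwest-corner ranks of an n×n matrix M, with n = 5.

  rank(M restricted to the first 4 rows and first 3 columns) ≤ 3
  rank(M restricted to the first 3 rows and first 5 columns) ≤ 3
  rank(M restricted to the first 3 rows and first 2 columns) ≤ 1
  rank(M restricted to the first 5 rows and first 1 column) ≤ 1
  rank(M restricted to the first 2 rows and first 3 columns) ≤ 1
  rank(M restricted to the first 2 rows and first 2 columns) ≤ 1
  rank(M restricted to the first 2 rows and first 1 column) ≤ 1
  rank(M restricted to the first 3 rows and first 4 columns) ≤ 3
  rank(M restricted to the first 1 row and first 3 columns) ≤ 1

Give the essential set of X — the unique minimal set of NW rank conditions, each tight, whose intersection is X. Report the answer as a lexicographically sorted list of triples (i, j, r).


Propagating the 9 rank bounds to every northwest block:

  1 | 1 | 1 | 1 | 1
  1 | 1 | 1 | 2 | 2
  1 | 1 | 2 | 3 | 3
  1 | 2 | 3 | 4 | 4
  1 | 2 | 3 | 4 | 5

giving w = (1, 4, 3, 2, 5) via Δ²R.

D(w) has 3 cells with 2 SE-corners; essential set:

[(2, 3, 1), (3, 2, 1)]


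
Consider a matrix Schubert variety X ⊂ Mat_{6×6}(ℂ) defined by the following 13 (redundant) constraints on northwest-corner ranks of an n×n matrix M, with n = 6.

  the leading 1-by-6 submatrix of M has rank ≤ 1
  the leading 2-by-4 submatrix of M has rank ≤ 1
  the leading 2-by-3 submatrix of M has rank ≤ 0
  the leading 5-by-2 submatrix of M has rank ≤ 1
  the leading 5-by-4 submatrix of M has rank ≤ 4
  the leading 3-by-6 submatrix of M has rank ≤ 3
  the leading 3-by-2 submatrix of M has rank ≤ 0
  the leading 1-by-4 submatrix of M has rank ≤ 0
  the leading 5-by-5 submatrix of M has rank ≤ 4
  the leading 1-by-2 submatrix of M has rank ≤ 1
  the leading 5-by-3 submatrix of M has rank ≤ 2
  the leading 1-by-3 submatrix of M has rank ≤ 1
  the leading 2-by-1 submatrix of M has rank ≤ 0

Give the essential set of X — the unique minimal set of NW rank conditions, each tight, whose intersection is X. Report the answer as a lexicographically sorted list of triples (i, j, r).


Propagating the 13 rank bounds to every northwest block:

  i=1: 0 | 0 | 0 | 0 | 1 | 1
  i=2: 0 | 0 | 0 | 1 | 2 | 2
  i=3: 0 | 0 | 1 | 2 | 3 | 3
  i=4: 1 | 1 | 2 | 3 | 4 | 4
  i=5: 1 | 1 | 2 | 3 | 4 | 5
  i=6: 1 | 2 | 3 | 4 | 5 | 6

reading off 1-entries of Δ²R: w = (5, 4, 3, 1, 6, 2).

Rothe diagram D(w) (10 cells), 4 SE-corners (essential conditions):

[(1, 4, 0), (2, 3, 0), (3, 2, 0), (5, 2, 1)]


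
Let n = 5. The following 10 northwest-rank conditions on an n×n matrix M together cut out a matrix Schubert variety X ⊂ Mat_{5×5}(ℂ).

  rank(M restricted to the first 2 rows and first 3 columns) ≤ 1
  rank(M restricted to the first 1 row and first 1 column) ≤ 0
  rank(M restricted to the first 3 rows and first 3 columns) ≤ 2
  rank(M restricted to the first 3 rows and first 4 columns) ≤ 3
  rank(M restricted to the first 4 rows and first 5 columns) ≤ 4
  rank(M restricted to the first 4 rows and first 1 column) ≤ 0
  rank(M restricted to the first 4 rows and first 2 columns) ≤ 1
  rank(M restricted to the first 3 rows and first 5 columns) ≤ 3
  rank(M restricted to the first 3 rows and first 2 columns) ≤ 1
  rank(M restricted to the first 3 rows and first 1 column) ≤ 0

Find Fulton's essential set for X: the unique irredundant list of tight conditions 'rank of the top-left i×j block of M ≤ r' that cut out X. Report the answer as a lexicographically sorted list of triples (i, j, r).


Propagating the 10 rank bounds to every northwest block:

  R[1]: 0  1  1  1  1
  R[2]: 0  1  1  2  2
  R[3]: 0  1  2  3  3
  R[4]: 0  1  2  3  4
  R[5]: 1  2  3  4  5

second differences of R give the permutation w = (2, 4, 3, 5, 1).

|D(w)|=5, |Ess(w)|=2:

[(2, 3, 1), (4, 1, 0)]


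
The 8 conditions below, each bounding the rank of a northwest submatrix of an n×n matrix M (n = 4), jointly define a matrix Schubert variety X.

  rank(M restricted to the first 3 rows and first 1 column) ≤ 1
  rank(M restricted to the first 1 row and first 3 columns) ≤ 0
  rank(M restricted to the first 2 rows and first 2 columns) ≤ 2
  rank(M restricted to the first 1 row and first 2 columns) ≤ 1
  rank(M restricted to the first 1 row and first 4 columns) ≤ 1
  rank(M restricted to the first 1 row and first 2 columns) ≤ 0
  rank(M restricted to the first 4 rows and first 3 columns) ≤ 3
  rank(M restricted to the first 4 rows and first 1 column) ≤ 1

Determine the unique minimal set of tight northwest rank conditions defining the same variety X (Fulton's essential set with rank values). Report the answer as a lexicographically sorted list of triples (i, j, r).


Reconstructing r_w from the 8 given conditions:

  i=1: 0  0  0  1
  i=2: 1  1  1  2
  i=3: 1  2  2  3
  i=4: 1  2  3  4

giving w = (4, 1, 2, 3) via Δ²R.

|D(w)|=3, |Ess(w)|=1:

[(1, 3, 0)]


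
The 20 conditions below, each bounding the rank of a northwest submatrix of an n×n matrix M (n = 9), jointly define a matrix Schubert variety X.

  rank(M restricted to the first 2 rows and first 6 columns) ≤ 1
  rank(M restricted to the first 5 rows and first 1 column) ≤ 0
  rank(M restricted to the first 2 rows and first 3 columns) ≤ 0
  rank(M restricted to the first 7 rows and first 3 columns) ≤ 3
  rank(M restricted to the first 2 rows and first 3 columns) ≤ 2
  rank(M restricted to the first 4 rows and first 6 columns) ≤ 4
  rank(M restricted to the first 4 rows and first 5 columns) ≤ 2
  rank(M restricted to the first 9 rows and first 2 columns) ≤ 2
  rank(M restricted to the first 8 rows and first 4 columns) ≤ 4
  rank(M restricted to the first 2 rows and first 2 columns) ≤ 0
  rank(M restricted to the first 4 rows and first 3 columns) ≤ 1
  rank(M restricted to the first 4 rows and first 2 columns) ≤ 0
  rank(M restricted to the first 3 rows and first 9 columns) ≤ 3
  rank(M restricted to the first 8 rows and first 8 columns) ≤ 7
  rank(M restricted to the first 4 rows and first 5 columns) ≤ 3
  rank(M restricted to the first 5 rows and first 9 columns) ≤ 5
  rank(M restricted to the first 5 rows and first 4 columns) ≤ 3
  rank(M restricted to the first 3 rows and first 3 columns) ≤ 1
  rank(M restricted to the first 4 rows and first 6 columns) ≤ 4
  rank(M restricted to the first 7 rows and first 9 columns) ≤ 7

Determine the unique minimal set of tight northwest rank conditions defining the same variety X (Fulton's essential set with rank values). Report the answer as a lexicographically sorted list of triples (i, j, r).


Computing R[i][j] = min implied NW-rank bound (n=9, 20 conditions):

  0, 0, 0, 1, 1, 1, 1, 1, 1
  0, 0, 0, 1, 1, 1, 2, 2, 2
  0, 0, 1, 2, 2, 2, 3, 3, 3
  0, 0, 1, 2, 2, 3, 4, 4, 4
  0, 1, 2, 3, 3, 4, 5, 5, 5
  1, 2, 3, 4, 4, 5, 6, 6, 6
  1, 2, 3, 4, 5, 6, 7, 7, 7
  1, 2, 3, 4, 5, 6, 7, 7, 8
  1, 2, 3, 4, 5, 6, 7, 8, 9

second differences of R give the permutation w = (4, 7, 3, 6, 2, 1, 5, 9, 8).

Rothe diagram D(w) (15 cells), 6 SE-corners (essential conditions):

[(2, 3, 0), (2, 6, 1), (4, 2, 0), (4, 5, 2), (5, 1, 0), (8, 8, 7)]


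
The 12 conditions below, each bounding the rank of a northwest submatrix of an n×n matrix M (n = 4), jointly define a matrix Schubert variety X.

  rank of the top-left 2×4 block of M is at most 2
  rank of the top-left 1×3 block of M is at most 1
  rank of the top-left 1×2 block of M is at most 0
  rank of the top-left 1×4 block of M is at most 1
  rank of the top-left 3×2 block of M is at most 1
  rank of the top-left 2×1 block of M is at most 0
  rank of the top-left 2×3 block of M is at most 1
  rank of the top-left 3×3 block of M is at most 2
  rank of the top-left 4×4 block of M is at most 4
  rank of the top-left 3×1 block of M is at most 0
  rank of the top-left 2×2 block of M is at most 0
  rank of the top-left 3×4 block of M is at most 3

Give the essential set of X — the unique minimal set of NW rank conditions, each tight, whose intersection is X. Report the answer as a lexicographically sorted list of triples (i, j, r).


Reconstructing r_w from the 12 given conditions:

  0, 0, 1, 1
  0, 0, 1, 2
  0, 1, 2, 3
  1, 2, 3, 4

giving w = (3, 4, 2, 1) via Δ²R.

ℓ(w)=5; the 2 essential cells (i,j,r):

[(2, 2, 0), (3, 1, 0)]


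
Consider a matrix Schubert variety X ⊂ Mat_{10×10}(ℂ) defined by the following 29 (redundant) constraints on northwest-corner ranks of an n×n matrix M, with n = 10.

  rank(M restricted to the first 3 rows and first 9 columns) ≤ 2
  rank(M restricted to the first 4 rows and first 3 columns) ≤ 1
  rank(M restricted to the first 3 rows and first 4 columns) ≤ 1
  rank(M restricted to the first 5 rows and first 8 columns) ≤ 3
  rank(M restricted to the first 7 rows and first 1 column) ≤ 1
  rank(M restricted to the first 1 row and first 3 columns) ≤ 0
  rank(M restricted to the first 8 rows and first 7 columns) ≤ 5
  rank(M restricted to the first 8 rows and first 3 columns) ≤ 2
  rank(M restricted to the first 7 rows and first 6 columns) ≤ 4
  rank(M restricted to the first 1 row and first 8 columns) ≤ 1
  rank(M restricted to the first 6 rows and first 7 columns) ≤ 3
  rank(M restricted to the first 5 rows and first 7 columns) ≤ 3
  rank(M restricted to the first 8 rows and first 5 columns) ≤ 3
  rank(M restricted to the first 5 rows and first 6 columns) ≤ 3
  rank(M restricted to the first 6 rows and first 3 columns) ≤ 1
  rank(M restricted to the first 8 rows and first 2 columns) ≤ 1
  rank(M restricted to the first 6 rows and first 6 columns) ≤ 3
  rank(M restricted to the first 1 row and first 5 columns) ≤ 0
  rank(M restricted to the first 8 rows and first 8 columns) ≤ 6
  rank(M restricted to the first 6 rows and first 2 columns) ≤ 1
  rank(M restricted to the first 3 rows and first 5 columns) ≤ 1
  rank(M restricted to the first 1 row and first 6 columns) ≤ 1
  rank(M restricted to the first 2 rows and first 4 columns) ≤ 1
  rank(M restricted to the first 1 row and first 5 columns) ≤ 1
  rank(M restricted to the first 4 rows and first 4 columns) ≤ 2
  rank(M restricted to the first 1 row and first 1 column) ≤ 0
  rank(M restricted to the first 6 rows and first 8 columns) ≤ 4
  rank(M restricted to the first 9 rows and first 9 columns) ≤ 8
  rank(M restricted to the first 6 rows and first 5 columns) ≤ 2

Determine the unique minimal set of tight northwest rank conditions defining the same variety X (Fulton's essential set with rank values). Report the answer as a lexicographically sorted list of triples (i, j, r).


Computing R[i][j] = min implied NW-rank bound (n=10, 29 conditions):

  0 0 0 0 0 1 1 1 1 1
  1 1 1 1 1 2 2 2 2 2
  1 1 1 1 1 2 2 2 2 3
  1 1 1 2 2 3 3 3 3 4
  1 1 1 2 2 3 3 3 4 5
  1 1 1 2 2 3 3 4 5 6
  1 1 2 3 3 4 4 5 6 7
  1 1 2 3 3 4 5 6 7 8
  1 2 3 4 4 5 6 7 8 9
  1 2 3 4 5 6 7 8 9 10

second differences of R give the permutation w = (6, 1, 10, 4, 9, 8, 3, 7, 2, 5).

9 SE-corners of the 26-cell Rothe diagram give Ess(w):

[(1, 5, 0), (3, 5, 1), (3, 9, 2), (5, 8, 3), (6, 3, 1), (6, 5, 2), (6, 7, 3), (8, 2, 1), (8, 5, 3)]


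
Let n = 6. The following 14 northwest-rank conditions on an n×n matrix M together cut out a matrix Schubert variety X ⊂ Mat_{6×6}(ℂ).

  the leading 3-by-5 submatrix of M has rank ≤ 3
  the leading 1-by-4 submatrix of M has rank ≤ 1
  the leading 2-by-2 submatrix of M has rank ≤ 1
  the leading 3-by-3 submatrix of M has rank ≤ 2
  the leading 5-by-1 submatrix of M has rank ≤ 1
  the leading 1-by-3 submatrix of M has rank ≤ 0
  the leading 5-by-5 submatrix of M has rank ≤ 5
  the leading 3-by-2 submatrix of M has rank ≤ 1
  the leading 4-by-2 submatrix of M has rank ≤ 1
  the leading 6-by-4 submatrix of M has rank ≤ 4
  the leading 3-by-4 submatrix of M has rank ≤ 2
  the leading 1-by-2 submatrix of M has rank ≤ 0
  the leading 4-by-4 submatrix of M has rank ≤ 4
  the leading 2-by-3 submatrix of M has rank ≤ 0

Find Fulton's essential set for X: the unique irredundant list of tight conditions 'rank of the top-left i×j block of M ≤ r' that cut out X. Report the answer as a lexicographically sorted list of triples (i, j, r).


Computing R[i][j] = min implied NW-rank bound (n=6, 14 conditions):

  0  0  0  1  1  1
  0  0  0  1  2  2
  1  1  1  2  3  3
  1  1  2  3  4  4
  1  2  3  4  5  5
  1  2  3  4  5  6

so w = (4, 5, 1, 3, 2, 6).

ℓ(w)=7; the 2 essential cells (i,j,r):

[(2, 3, 0), (4, 2, 1)]


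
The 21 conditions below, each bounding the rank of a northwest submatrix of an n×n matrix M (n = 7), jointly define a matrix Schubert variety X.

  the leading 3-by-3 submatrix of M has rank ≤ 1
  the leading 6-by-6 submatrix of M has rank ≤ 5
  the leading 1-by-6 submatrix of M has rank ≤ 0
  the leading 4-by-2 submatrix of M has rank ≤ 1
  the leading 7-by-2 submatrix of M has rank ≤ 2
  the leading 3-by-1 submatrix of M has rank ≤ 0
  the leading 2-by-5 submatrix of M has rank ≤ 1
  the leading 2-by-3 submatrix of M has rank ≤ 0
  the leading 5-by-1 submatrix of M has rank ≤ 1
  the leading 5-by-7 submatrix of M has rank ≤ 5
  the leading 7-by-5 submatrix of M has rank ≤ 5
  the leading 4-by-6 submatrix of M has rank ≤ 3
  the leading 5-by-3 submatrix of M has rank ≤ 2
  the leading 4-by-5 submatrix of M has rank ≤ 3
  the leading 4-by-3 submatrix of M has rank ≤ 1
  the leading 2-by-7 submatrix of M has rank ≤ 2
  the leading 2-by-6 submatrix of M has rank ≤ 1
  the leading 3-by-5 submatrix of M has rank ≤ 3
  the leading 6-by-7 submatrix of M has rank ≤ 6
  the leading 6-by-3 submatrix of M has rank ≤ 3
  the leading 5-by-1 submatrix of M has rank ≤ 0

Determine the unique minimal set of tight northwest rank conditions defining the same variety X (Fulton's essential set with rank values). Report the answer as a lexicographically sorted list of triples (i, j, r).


Reconstructing r_w from the 21 given conditions:

  row 1: 0, 0, 0, 0, 0, 0, 1
  row 2: 0, 0, 0, 1, 1, 1, 2
  row 3: 0, 1, 1, 2, 2, 2, 3
  row 4: 0, 1, 1, 2, 3, 3, 4
  row 5: 0, 1, 2, 3, 4, 4, 5
  row 6: 1, 2, 3, 4, 5, 5, 6
  row 7: 1, 2, 3, 4, 5, 6, 7

the unique w with this rank table is (7, 4, 2, 5, 3, 1, 6).

Rothe diagram D(w) (13 cells), 4 SE-corners (essential conditions):

[(1, 6, 0), (2, 3, 0), (4, 3, 1), (5, 1, 0)]


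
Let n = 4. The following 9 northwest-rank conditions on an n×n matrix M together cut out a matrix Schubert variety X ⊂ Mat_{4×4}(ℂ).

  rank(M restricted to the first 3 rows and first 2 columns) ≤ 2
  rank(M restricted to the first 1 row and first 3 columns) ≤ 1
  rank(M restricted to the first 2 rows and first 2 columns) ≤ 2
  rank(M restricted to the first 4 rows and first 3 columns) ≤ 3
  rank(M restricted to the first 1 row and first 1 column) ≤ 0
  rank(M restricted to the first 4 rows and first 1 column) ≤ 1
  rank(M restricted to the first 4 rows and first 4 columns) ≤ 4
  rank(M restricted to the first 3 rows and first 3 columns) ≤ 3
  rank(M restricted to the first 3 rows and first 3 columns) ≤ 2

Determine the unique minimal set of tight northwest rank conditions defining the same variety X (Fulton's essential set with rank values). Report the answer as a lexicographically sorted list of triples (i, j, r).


Rank table r_w(4×4) implied by the 9 constraints:

  R[1]: 0 | 1 | 1 | 1
  R[2]: 1 | 2 | 2 | 2
  R[3]: 1 | 2 | 2 | 3
  R[4]: 1 | 2 | 3 | 4

hence w(1..4) = (2, 1, 4, 3).

Fulton essential set (2 of the 2 Rothe cells):

[(1, 1, 0), (3, 3, 2)]


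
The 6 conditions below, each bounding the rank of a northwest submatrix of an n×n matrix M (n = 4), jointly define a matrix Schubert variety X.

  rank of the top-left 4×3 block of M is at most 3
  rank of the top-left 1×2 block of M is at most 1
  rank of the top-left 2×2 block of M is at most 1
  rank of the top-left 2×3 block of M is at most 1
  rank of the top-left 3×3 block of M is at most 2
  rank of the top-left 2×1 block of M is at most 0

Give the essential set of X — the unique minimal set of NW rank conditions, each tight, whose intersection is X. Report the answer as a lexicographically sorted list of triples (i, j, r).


Computing R[i][j] = min implied NW-rank bound (n=4, 6 conditions):

  row 1: 0 | 1 | 1 | 1
  row 2: 0 | 1 | 1 | 2
  row 3: 1 | 2 | 2 | 3
  row 4: 1 | 2 | 3 | 4

the unique w with this rank table is (2, 4, 1, 3).

Fulton essential set (2 of the 3 Rothe cells):

[(2, 1, 0), (2, 3, 1)]


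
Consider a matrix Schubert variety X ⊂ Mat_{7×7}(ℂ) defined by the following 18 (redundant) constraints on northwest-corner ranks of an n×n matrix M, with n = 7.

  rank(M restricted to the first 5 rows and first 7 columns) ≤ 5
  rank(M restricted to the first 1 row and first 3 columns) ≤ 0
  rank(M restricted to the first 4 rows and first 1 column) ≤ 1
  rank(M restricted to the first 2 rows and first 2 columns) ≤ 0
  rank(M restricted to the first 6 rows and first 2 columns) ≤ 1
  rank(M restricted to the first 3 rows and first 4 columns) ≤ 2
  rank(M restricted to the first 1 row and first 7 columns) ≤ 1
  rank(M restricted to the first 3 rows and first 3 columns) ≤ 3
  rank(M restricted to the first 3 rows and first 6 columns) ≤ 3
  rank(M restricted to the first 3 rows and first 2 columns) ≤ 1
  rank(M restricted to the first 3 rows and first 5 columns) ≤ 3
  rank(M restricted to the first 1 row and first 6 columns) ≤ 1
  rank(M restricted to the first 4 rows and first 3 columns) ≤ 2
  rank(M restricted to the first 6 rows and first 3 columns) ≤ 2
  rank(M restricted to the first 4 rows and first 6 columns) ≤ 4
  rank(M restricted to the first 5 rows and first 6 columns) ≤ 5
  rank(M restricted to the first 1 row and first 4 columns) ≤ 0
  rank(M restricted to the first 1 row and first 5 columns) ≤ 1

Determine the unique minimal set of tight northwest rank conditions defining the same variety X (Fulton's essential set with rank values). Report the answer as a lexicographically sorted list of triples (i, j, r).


Computing R[i][j] = min implied NW-rank bound (n=7, 18 conditions):

  0 | 0 | 0 | 0 | 1 | 1 | 1
  0 | 0 | 1 | 1 | 2 | 2 | 2
  1 | 1 | 2 | 2 | 3 | 3 | 3
  1 | 1 | 2 | 3 | 4 | 4 | 4
  1 | 1 | 2 | 3 | 4 | 5 | 5
  1 | 1 | 2 | 3 | 4 | 5 | 6
  1 | 2 | 3 | 4 | 5 | 6 | 7

reading off 1-entries of Δ²R: w = (5, 3, 1, 4, 6, 7, 2).

Fulton essential set (3 of the 9 Rothe cells):

[(1, 4, 0), (2, 2, 0), (6, 2, 1)]


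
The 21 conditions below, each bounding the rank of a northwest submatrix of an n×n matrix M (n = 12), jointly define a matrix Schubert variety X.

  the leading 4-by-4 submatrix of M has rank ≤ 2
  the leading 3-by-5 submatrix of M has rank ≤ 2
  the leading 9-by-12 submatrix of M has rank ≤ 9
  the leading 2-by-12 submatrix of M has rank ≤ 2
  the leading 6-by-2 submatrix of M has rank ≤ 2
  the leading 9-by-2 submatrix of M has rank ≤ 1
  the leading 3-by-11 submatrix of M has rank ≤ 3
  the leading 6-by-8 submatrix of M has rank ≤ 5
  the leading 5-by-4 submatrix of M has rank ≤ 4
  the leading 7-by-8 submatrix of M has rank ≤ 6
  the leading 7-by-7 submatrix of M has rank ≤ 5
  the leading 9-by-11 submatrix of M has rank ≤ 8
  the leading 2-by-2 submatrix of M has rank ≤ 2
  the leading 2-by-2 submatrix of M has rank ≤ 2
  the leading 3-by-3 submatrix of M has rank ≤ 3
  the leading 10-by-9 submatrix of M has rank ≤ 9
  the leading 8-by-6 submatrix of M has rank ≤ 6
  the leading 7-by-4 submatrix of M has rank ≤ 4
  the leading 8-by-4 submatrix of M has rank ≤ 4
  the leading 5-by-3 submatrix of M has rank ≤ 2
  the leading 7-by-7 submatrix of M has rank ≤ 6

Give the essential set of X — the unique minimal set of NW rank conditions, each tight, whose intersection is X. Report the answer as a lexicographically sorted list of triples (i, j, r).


The tightest implied rank at each (i,j), from the 21 conditions:

  1 1 1 1 1 1 1 1 1 1 1 1
  1 1 2 2 2 2 2 2 2 2 2 2
  1 1 2 2 2 3 3 3 3 3 3 3
  1 1 2 2 3 4 4 4 4 4 4 4
  1 1 2 3 4 5 5 5 5 5 5 5
  1 1 2 3 4 5 5 5 6 6 6 6
  1 1 2 3 4 5 5 6 7 7 7 7
  1 1 2 3 4 5 6 7 8 8 8 8
  1 1 2 3 4 5 6 7 8 8 8 9
  1 2 3 4 5 6 7 8 9 9 9 10
  1 2 3 4 5 6 7 8 9 10 10 11
  1 2 3 4 5 6 7 8 9 10 11 12

giving w = (1, 3, 6, 5, 4, 9, 8, 7, 12, 2, 10, 11) via Δ²R.

D(w) has 16 cells with 6 SE-corners; essential set:

[(3, 5, 2), (4, 4, 2), (6, 8, 5), (7, 7, 5), (9, 2, 1), (9, 11, 8)]


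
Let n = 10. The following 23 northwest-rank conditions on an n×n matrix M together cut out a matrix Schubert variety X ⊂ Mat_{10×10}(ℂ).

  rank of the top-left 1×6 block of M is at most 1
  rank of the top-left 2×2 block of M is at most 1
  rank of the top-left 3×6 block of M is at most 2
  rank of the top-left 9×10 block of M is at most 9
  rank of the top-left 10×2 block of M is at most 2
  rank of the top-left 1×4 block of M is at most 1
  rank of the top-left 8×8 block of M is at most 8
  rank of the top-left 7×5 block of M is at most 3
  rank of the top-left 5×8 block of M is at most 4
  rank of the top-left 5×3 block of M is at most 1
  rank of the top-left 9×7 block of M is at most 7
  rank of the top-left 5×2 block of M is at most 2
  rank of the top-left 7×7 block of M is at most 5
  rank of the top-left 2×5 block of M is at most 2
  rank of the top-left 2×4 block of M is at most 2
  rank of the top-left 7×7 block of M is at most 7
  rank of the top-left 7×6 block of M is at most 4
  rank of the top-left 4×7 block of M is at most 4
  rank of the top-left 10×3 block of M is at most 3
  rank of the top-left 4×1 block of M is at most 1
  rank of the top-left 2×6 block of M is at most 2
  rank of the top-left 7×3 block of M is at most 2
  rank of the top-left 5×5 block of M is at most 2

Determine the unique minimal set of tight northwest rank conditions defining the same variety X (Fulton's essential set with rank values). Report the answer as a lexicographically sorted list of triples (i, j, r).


Reconstructing r_w from the 23 given conditions:

  i=1: 1  1  1  1  1  1  1  1  1  1
  i=2: 1  1  1  2  2  2  2  2  2  2
  i=3: 1  1  1  2  2  2  3  3  3  3
  i=4: 1  1  1  2  2  3  4  4  4  4
  i=5: 1  1  1  2  2  3  4  4  5  5
  i=6: 1  2  2  3  3  4  5  5  6  6
  i=7: 1  2  2  3  3  4  5  6  7  7
  i=8: 1  2  3  4  4  5  6  7  8  8
  i=9: 1  2  3  4  5  6  7  8  9  9
  i=10: 1  2  3  4  5  6  7  8  9  10

giving w = (1, 4, 7, 6, 9, 2, 8, 3, 5, 10) via Δ²R.

6 SE-corners of the 15-cell Rothe diagram give Ess(w):

[(3, 6, 2), (5, 3, 1), (5, 5, 2), (5, 8, 4), (7, 3, 2), (7, 5, 3)]


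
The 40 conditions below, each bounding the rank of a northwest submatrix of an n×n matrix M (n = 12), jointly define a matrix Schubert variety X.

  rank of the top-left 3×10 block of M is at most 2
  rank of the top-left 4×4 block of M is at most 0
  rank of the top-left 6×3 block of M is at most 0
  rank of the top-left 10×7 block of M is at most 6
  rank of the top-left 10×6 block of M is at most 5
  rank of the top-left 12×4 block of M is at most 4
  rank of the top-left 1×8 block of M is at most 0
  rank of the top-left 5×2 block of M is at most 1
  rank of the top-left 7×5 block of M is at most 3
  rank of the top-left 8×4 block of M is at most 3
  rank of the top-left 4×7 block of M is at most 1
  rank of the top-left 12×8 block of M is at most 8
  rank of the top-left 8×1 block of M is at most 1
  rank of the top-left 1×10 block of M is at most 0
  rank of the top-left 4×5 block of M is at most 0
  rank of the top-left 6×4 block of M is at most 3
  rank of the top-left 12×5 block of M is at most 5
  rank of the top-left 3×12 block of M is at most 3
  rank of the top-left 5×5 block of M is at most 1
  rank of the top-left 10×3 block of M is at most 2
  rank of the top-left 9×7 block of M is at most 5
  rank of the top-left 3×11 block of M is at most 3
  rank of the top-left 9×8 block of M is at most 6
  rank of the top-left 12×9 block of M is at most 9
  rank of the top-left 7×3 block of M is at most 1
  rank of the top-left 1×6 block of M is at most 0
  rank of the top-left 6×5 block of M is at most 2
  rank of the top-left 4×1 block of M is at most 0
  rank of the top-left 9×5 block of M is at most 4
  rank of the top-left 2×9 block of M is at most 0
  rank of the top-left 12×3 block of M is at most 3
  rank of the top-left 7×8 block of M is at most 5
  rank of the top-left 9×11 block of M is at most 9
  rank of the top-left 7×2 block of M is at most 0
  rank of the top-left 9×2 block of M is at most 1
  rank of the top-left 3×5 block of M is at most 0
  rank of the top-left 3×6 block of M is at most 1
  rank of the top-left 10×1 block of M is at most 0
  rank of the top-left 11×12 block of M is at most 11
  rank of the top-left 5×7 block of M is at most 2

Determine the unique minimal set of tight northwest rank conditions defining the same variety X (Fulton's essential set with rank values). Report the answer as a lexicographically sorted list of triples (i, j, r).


Rank table r_w(12×12) implied by the 40 constraints:

  i=1: 0 | 0 | 0 | 0 | 0 | 0 | 0 | 0 | 0 | 0 | 1 | 1
  i=2: 0 | 0 | 0 | 0 | 0 | 0 | 0 | 0 | 0 | 1 | 2 | 2
  i=3: 0 | 0 | 0 | 0 | 0 | 1 | 1 | 1 | 1 | 2 | 3 | 3
  i=4: 0 | 0 | 0 | 0 | 0 | 1 | 1 | 2 | 2 | 3 | 4 | 4
  i=5: 0 | 0 | 0 | 1 | 1 | 2 | 2 | 3 | 3 | 4 | 5 | 5
  i=6: 0 | 0 | 0 | 1 | 2 | 3 | 3 | 4 | 4 | 5 | 6 | 6
  i=7: 0 | 0 | 1 | 2 | 3 | 4 | 4 | 5 | 5 | 6 | 7 | 7
  i=8: 0 | 1 | 2 | 3 | 4 | 5 | 5 | 6 | 6 | 7 | 8 | 8
  i=9: 0 | 1 | 2 | 3 | 4 | 5 | 5 | 6 | 7 | 8 | 9 | 9
  i=10: 0 | 1 | 2 | 3 | 4 | 5 | 6 | 7 | 8 | 9 | 10 | 10
  i=11: 1 | 2 | 3 | 4 | 5 | 6 | 7 | 8 | 9 | 10 | 11 | 11
  i=12: 1 | 2 | 3 | 4 | 5 | 6 | 7 | 8 | 9 | 10 | 11 | 12

giving w = (11, 10, 6, 8, 4, 5, 3, 2, 9, 7, 1, 12) via Δ²R.

Fulton essential set (8 of the 42 Rothe cells):

[(1, 10, 0), (2, 9, 0), (4, 5, 0), (4, 7, 1), (6, 3, 0), (7, 2, 0), (9, 7, 5), (10, 1, 0)]


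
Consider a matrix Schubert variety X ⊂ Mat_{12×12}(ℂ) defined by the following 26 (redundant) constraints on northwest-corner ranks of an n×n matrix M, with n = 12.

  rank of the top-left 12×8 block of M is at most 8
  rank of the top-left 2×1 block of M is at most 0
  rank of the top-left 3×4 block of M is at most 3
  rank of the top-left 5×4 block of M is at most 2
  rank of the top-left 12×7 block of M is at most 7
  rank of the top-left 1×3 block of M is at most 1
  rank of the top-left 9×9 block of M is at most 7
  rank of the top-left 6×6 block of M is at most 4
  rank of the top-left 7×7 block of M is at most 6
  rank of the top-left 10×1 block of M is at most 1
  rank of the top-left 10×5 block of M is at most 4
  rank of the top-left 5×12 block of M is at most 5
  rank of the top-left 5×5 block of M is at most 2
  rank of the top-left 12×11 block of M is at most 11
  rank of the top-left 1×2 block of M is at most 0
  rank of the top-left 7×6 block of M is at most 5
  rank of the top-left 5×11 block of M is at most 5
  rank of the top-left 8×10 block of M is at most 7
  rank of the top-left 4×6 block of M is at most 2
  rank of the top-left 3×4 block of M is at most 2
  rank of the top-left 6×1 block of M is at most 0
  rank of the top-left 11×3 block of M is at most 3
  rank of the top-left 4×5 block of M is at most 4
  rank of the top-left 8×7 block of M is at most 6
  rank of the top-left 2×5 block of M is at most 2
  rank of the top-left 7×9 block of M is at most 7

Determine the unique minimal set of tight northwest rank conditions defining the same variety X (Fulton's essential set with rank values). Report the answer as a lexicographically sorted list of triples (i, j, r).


Propagating the 26 rank bounds to every northwest block:

  R[1]: 0 0 1 1 1 1 1 1 1 1 1 1
  R[2]: 0 1 2 2 2 2 2 2 2 2 2 2
  R[3]: 0 1 2 2 2 2 3 3 3 3 3 3
  R[4]: 0 1 2 2 2 2 3 4 4 4 4 4
  R[5]: 0 1 2 2 2 3 4 5 5 5 5 5
  R[6]: 0 1 2 3 3 4 5 6 6 6 6 6
  R[7]: 1 2 3 4 4 5 6 7 7 7 7 7
  R[8]: 1 2 3 4 4 5 6 7 7 7 8 8
  R[9]: 1 2 3 4 4 5 6 7 7 8 9 9
  R[10]: 1 2 3 4 4 5 6 7 8 9 10 10
  R[11]: 1 2 3 4 5 6 7 8 9 10 11 11
  R[12]: 1 2 3 4 5 6 7 8 9 10 11 12

hence w(1..12) = (3, 2, 7, 8, 6, 4, 1, 11, 10, 9, 5, 12).

Rothe diagram D(w) (21 cells), 7 SE-corners (essential conditions):

[(1, 2, 0), (4, 6, 2), (5, 5, 2), (6, 1, 0), (8, 10, 7), (9, 9, 7), (10, 5, 4)]


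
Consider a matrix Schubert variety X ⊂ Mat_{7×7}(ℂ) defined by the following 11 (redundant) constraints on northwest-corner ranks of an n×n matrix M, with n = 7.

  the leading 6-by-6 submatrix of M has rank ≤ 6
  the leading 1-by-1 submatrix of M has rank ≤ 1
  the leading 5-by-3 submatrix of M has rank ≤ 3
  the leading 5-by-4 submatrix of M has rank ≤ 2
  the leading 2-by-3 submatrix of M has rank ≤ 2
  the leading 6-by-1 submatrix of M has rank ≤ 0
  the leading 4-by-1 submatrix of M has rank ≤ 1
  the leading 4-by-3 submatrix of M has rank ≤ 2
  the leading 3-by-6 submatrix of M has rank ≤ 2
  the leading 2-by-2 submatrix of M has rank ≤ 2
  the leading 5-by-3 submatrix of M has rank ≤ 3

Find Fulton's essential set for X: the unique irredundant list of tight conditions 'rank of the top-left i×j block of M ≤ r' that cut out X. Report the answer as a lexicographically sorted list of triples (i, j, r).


Propagating the 11 rank bounds to every northwest block:

  row 1: 0 | 1 | 1 | 1 | 1 | 1 | 1
  row 2: 0 | 1 | 2 | 2 | 2 | 2 | 2
  row 3: 0 | 1 | 2 | 2 | 2 | 2 | 3
  row 4: 0 | 1 | 2 | 2 | 3 | 3 | 4
  row 5: 0 | 1 | 2 | 2 | 3 | 4 | 5
  row 6: 0 | 1 | 2 | 3 | 4 | 5 | 6
  row 7: 1 | 2 | 3 | 4 | 5 | 6 | 7

giving w = (2, 3, 7, 5, 6, 4, 1) via Δ²R.

D(w) has 11 cells with 3 SE-corners; essential set:

[(3, 6, 2), (5, 4, 2), (6, 1, 0)]


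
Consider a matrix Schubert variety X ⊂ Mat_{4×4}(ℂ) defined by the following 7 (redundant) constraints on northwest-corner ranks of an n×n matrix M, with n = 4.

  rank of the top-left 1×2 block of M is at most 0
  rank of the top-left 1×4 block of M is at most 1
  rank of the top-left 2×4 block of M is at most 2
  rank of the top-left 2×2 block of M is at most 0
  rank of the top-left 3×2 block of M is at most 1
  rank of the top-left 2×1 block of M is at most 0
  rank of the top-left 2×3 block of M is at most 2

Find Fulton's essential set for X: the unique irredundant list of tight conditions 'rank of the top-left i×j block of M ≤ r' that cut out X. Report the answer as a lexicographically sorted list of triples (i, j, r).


Recovering R(i,j) via the rank-extension bound from the 7 conditions:

  R[1]: 0  0  1  1
  R[2]: 0  0  1  2
  R[3]: 1  1  2  3
  R[4]: 1  2  3  4

second differences of R give the permutation w = (3, 4, 1, 2).

1 SE-corner of the 4-cell Rothe diagram gives Ess(w):

[(2, 2, 0)]


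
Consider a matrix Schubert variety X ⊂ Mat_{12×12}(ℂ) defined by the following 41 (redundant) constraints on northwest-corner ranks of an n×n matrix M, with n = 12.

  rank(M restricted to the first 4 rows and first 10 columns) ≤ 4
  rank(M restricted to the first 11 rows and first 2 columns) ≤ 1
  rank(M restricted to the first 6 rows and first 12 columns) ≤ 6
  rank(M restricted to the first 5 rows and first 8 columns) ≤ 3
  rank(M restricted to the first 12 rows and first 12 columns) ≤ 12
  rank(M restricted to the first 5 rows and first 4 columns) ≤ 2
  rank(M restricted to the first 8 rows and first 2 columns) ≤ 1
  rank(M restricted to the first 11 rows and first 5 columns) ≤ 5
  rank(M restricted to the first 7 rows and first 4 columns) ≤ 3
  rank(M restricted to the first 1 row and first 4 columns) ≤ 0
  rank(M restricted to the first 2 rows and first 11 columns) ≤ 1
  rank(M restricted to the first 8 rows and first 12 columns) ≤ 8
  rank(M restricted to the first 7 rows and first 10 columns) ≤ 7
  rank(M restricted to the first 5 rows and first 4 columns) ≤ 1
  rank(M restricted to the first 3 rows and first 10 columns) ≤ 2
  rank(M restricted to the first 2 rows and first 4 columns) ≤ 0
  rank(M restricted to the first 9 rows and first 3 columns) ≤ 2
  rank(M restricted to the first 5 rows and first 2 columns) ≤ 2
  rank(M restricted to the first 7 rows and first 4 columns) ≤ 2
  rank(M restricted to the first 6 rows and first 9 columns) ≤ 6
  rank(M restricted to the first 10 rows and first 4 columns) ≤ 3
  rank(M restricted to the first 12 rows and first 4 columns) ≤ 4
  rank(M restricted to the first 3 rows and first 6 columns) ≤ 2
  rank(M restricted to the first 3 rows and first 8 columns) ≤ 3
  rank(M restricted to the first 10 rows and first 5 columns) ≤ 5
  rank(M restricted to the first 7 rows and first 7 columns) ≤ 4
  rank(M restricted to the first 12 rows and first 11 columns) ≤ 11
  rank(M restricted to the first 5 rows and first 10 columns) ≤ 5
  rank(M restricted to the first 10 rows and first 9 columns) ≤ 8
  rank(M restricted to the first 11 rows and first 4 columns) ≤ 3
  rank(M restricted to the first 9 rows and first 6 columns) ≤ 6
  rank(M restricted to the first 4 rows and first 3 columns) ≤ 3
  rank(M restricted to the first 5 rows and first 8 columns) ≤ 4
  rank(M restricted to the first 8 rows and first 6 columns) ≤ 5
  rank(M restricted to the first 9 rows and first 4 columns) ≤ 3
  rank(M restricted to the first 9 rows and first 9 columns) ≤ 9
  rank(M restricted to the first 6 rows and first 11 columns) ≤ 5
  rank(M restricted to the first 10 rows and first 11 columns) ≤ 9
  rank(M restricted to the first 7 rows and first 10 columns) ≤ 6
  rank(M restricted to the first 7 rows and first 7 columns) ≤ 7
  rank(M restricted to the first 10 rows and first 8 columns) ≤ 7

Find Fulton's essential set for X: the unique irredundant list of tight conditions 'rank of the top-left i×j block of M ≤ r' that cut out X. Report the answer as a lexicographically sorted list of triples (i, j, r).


Recovering R(i,j) via the rank-extension bound from the 41 conditions:

  row 1: 0 0 0 0 1 1 1 1 1 1 1 1
  row 2: 0 0 0 0 1 1 1 1 1 1 1 2
  row 3: 1 1 1 1 2 2 2 2 2 2 2 3
  row 4: 1 1 1 1 2 3 3 3 3 3 3 4
  row 5: 1 1 1 1 2 3 3 3 4 4 4 5
  row 6: 1 1 2 2 3 4 4 4 5 5 5 6
  row 7: 1 1 2 2 3 4 4 5 6 6 6 7
  row 8: 1 1 2 3 4 5 5 6 7 7 7 8
  row 9: 1 1 2 3 4 5 6 7 8 8 8 9
  row 10: 1 1 2 3 4 5 6 7 8 9 9 10
  row 11: 1 1 2 3 4 5 6 7 8 9 10 11
  row 12: 1 2 3 4 5 6 7 8 9 10 11 12

the unique w with this rank table is (5, 12, 1, 6, 9, 3, 8, 4, 7, 10, 11, 2).

ℓ(w)=30; the 7 essential cells (i,j,r):

[(2, 4, 0), (2, 11, 1), (5, 4, 1), (5, 8, 3), (7, 4, 2), (7, 7, 4), (11, 2, 1)]
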